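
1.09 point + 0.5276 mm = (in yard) 0.0009975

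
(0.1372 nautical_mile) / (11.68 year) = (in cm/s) 6.898e-05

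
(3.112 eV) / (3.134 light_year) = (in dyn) 1.682e-30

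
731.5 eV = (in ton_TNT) 2.801e-26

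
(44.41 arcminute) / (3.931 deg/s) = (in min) 0.003138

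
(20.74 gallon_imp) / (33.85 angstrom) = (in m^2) 2.785e+07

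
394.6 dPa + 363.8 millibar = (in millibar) 364.2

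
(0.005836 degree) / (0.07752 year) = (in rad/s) 4.167e-11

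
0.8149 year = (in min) 4.283e+05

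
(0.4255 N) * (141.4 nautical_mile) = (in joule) 1.114e+05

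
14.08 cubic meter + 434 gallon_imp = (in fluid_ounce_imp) 5.65e+05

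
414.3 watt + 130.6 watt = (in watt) 544.9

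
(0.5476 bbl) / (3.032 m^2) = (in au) 1.919e-13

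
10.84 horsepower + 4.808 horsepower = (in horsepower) 15.65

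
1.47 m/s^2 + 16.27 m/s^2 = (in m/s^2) 17.74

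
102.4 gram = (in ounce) 3.612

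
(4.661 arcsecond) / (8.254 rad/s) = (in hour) 7.605e-10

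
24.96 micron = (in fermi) 2.496e+10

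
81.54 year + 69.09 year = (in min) 7.917e+07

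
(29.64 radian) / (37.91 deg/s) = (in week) 7.407e-05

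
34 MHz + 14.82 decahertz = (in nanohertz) 3.4e+16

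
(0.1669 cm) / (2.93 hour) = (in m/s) 1.582e-07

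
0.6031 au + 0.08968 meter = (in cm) 9.022e+12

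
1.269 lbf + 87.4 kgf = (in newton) 862.7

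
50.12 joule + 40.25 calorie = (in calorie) 52.23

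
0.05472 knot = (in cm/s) 2.815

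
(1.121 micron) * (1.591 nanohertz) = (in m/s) 1.784e-15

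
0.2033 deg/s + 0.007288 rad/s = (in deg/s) 0.6209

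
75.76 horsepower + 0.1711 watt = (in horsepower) 75.76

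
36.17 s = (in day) 0.0004186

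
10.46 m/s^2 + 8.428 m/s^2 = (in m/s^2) 18.89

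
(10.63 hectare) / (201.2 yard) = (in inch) 2.275e+04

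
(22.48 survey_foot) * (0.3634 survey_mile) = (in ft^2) 4.313e+04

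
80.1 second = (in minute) 1.335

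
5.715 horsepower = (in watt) 4262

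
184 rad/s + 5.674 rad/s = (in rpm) 1811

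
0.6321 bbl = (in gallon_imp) 22.11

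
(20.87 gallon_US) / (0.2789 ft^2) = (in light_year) 3.223e-16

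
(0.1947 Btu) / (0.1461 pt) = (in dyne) 3.986e+11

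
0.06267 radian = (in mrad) 62.67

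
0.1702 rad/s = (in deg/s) 9.752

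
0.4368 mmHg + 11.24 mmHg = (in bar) 0.01557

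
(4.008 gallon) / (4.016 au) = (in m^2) 2.525e-14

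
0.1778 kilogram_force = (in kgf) 0.1778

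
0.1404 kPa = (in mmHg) 1.053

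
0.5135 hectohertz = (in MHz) 5.135e-05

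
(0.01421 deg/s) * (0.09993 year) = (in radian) 781.6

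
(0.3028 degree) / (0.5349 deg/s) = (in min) 0.009435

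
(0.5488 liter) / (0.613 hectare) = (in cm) 8.953e-06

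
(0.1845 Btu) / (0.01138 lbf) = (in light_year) 4.065e-13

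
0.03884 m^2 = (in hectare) 3.884e-06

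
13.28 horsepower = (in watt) 9903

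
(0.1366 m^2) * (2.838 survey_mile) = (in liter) 6.239e+05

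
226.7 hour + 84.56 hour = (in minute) 1.868e+04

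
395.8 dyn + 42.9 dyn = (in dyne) 438.7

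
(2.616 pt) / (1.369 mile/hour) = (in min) 2.513e-05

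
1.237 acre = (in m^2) 5006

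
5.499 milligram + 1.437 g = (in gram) 1.442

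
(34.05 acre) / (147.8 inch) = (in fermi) 3.671e+19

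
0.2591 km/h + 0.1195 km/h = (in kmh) 0.3786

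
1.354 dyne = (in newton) 1.354e-05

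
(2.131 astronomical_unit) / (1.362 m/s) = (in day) 2.709e+06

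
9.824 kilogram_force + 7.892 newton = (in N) 104.2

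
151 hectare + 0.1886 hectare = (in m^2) 1.512e+06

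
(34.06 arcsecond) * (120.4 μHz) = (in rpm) 1.899e-07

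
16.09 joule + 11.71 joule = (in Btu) 0.02635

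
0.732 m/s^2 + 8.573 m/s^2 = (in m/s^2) 9.305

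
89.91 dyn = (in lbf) 0.0002021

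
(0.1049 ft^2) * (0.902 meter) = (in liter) 8.79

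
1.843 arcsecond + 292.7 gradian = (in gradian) 292.7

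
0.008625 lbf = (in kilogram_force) 0.003912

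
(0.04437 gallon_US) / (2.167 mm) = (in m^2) 0.07751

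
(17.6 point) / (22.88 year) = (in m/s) 8.605e-12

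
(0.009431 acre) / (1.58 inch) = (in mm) 9.51e+05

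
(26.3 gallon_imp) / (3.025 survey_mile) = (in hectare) 2.456e-09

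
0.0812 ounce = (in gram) 2.302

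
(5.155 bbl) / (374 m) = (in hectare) 2.191e-07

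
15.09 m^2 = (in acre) 0.003729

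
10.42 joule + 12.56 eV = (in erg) 1.042e+08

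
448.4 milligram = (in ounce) 0.01582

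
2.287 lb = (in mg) 1.037e+06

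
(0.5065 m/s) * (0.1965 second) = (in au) 6.653e-13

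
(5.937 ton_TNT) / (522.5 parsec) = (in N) 1.541e-09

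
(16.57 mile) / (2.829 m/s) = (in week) 0.01559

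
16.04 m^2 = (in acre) 0.003964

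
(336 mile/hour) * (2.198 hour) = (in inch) 4.679e+07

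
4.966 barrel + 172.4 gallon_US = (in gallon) 381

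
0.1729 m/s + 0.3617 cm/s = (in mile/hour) 0.3949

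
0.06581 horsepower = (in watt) 49.07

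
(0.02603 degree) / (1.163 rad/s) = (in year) 1.239e-11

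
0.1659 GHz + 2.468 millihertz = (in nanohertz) 1.659e+17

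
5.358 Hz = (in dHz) 53.58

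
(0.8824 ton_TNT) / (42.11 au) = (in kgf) 5.976e-05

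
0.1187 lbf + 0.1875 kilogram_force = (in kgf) 0.2413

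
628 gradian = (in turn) 1.57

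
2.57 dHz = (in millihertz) 257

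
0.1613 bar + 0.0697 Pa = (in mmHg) 121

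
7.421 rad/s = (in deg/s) 425.2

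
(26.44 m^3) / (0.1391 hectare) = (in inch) 0.7483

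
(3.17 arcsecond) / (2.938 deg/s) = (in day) 3.469e-09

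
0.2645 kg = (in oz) 9.33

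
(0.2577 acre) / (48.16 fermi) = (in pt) 6.138e+19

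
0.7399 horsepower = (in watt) 551.7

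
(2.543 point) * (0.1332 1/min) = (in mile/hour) 4.455e-06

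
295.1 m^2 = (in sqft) 3176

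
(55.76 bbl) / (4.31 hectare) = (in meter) 0.0002057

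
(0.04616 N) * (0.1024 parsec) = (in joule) 1.459e+14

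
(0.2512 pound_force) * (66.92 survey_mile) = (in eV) 7.511e+23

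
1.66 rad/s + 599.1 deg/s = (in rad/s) 12.12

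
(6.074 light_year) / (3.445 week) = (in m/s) 2.758e+10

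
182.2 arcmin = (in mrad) 53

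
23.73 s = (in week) 3.924e-05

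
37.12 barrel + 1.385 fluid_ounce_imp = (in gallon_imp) 1298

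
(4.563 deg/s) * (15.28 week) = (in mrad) 7.36e+08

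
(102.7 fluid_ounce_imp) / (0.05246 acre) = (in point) 0.03896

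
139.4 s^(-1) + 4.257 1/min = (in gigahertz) 1.395e-07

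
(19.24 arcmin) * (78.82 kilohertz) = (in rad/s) 441.1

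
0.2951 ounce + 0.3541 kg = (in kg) 0.3625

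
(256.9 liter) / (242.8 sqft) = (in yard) 0.01246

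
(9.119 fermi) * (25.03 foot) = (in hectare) 6.957e-18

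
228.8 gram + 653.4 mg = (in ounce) 8.094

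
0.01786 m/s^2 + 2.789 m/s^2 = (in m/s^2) 2.807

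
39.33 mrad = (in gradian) 2.504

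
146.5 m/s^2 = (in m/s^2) 146.5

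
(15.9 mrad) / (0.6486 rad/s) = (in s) 0.02451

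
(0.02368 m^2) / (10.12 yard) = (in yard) 0.002799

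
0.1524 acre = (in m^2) 616.7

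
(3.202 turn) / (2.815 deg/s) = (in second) 409.5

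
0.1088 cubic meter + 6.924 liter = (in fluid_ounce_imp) 4073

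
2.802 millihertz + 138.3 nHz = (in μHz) 2802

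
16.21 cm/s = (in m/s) 0.1621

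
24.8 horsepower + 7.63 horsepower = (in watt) 2.418e+04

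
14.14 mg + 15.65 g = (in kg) 0.01566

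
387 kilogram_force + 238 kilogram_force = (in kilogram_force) 625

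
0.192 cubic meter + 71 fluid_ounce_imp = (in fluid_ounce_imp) 6828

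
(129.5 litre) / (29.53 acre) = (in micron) 1.084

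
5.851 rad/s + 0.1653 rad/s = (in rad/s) 6.016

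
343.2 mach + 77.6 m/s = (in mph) 2.616e+05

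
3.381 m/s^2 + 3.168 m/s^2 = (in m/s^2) 6.549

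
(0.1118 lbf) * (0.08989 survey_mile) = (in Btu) 0.06819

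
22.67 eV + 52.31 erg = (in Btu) 4.958e-09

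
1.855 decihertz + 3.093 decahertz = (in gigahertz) 3.112e-08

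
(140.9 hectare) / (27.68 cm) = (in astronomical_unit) 3.403e-05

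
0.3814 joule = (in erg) 3.814e+06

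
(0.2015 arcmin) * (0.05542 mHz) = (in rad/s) 3.248e-09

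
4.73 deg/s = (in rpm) 0.7883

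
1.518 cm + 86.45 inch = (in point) 6267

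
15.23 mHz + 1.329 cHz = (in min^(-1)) 1.711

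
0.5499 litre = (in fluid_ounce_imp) 19.35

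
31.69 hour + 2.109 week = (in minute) 2.316e+04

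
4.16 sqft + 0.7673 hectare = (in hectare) 0.7673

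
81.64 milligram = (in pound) 0.00018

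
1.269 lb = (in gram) 575.6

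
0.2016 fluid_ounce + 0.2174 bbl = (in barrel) 0.2174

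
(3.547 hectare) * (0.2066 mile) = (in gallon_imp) 2.594e+09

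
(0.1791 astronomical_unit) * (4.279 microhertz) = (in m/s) 1.146e+05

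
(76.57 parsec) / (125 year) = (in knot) 1.165e+09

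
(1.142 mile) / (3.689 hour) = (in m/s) 0.1384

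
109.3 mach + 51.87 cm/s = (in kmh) 1.34e+05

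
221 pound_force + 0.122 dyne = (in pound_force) 221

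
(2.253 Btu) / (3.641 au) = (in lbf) 9.811e-10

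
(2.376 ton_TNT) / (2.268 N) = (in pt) 1.242e+13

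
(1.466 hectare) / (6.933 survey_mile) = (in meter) 1.314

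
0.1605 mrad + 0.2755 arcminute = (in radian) 0.0002406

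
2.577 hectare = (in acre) 6.368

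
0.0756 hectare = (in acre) 0.1868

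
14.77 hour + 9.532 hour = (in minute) 1458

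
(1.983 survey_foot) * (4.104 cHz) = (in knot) 0.04822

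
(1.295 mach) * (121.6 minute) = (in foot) 1.055e+07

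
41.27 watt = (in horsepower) 0.05534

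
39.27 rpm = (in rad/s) 4.112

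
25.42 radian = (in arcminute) 8.739e+04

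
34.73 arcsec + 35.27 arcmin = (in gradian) 0.6639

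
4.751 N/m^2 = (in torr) 0.03564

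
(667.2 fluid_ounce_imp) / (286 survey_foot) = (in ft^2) 0.002341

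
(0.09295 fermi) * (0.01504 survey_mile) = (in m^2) 2.25e-15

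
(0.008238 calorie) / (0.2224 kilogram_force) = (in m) 0.0158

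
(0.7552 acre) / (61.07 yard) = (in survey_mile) 0.03401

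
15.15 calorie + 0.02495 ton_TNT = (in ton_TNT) 0.02495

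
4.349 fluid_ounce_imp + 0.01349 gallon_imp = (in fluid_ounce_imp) 6.507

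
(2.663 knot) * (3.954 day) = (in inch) 1.843e+07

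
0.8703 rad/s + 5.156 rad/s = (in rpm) 57.55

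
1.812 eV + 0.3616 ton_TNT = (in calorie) 3.616e+08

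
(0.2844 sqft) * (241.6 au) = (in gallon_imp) 2.101e+14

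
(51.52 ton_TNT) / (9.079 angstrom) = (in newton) 2.374e+20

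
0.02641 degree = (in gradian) 0.02934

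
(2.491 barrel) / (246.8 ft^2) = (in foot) 0.05667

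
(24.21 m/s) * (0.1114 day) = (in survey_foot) 7.645e+05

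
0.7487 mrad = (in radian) 0.0007487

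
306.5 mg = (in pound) 0.0006757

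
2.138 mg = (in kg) 2.138e-06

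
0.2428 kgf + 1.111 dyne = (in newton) 2.381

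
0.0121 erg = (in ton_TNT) 2.892e-19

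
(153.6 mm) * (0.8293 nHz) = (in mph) 2.849e-10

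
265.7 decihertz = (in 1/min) 1594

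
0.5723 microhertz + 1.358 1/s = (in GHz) 1.358e-09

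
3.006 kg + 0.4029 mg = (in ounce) 106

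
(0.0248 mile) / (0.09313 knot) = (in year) 2.642e-05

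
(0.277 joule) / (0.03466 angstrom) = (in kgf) 8.149e+09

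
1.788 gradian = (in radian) 0.02809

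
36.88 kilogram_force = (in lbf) 81.31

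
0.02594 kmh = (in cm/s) 0.7206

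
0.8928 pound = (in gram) 405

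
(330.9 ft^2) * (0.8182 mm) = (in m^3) 0.02515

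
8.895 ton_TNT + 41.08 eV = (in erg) 3.722e+17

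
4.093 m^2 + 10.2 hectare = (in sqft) 1.098e+06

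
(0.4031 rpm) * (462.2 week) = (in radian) 1.18e+07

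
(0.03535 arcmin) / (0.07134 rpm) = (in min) 2.294e-05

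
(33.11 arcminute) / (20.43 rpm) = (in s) 0.004502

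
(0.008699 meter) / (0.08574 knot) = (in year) 6.254e-09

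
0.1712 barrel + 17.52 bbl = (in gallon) 743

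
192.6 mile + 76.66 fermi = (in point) 8.786e+08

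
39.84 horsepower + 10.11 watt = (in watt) 2.972e+04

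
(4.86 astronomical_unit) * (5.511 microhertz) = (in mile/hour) 8.963e+06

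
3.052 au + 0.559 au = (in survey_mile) 3.357e+08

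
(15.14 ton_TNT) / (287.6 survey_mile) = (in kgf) 1.396e+04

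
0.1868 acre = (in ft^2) 8137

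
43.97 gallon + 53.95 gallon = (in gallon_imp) 81.54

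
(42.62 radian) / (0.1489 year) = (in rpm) 8.667e-05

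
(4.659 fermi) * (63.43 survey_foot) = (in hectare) 9.007e-18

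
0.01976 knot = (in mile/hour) 0.02274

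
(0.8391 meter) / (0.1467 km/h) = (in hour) 0.00572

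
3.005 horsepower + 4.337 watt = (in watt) 2245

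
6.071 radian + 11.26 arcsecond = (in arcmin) 2.087e+04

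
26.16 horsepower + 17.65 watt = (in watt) 1.953e+04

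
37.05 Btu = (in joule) 3.909e+04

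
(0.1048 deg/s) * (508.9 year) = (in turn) 4.672e+06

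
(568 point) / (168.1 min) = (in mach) 5.835e-08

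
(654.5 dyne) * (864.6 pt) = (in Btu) 1.892e-06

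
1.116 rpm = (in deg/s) 6.696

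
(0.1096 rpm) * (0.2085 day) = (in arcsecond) 4.265e+07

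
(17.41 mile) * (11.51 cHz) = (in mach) 9.471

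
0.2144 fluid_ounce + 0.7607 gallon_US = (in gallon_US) 0.7624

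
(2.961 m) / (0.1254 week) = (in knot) 7.589e-05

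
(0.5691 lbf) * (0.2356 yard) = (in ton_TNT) 1.303e-10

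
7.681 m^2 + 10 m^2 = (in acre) 0.004369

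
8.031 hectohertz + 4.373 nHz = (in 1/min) 4.819e+04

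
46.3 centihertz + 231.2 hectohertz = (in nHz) 2.312e+13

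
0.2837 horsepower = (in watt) 211.6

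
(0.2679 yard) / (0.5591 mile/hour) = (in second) 0.9801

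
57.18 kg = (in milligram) 5.718e+07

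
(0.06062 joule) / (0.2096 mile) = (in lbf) 4.04e-05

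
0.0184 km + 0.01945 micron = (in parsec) 5.963e-16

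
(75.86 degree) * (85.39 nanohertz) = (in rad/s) 1.131e-07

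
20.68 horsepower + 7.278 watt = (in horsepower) 20.69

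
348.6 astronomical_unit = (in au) 348.6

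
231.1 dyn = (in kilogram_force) 0.0002357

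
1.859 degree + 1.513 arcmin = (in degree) 1.884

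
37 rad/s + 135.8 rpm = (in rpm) 489.1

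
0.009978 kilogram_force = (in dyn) 9785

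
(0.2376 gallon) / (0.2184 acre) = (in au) 6.802e-18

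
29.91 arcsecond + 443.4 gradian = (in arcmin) 2.394e+04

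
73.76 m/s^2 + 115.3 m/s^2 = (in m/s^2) 189.1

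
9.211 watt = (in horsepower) 0.01235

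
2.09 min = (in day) 0.001451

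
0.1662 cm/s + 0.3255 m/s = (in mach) 0.0009608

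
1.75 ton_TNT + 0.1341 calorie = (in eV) 4.57e+28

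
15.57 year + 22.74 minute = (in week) 811.9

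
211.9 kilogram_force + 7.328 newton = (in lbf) 468.8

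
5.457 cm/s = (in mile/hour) 0.1221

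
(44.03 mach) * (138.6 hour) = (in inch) 2.945e+11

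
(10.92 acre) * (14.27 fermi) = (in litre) 6.306e-07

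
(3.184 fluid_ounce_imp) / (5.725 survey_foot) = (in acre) 1.281e-08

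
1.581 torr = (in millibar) 2.108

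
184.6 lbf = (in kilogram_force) 83.73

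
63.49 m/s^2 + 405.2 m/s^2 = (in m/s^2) 468.7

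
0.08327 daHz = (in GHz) 8.327e-10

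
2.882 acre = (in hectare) 1.166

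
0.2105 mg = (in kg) 2.105e-07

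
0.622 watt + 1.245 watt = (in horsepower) 0.002504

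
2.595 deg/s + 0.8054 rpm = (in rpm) 1.238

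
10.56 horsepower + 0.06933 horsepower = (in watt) 7926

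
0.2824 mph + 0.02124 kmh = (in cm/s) 13.21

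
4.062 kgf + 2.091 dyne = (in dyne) 3.983e+06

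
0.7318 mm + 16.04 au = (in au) 16.04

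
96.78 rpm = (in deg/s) 580.7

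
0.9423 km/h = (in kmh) 0.9423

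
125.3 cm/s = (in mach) 0.00368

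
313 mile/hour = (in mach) 0.4109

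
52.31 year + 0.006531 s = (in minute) 2.749e+07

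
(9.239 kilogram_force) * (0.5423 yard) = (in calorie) 10.74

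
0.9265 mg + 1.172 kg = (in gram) 1172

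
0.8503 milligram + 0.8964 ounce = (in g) 25.41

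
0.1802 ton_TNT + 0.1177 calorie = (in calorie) 1.802e+08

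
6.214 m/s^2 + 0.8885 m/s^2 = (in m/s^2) 7.103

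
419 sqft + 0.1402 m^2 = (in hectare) 0.003907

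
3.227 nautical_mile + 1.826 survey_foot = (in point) 1.694e+07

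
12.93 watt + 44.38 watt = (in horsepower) 0.07685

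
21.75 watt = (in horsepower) 0.02917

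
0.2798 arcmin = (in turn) 1.295e-05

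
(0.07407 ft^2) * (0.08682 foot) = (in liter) 0.1821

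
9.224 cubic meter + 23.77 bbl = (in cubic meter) 13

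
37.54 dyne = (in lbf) 8.439e-05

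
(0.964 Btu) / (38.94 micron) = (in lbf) 5.872e+06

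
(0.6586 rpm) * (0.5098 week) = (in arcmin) 7.31e+07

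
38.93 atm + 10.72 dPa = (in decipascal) 3.945e+07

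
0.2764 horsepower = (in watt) 206.1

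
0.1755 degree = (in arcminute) 10.53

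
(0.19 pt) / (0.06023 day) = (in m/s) 1.288e-08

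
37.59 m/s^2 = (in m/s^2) 37.59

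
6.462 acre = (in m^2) 2.615e+04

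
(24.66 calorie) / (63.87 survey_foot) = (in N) 5.3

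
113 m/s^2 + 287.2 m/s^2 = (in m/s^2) 400.2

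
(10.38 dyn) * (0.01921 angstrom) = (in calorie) 4.766e-17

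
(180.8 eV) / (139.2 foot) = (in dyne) 6.827e-14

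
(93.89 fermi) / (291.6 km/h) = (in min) 1.932e-17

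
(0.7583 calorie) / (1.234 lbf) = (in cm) 57.8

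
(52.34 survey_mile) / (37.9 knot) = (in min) 72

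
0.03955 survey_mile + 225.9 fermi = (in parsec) 2.063e-15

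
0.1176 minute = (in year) 2.237e-07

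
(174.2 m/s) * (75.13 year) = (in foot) 1.354e+12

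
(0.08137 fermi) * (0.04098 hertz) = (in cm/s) 3.335e-16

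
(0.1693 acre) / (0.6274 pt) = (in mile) 1923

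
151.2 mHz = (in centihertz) 15.12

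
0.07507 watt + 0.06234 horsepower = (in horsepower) 0.06244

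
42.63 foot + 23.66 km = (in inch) 9.32e+05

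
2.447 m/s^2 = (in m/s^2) 2.447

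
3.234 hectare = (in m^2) 3.234e+04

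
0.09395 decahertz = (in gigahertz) 9.395e-10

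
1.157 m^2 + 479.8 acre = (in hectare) 194.2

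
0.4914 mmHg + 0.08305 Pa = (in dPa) 656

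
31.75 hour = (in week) 0.189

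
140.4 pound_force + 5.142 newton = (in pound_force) 141.6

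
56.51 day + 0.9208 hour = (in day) 56.55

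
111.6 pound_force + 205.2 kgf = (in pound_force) 564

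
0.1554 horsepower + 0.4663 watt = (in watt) 116.3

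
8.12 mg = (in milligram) 8.12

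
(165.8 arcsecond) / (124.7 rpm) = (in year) 1.952e-12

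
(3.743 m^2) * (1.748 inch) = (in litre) 166.2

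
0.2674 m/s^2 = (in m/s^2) 0.2674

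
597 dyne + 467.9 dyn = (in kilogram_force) 0.001086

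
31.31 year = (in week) 1633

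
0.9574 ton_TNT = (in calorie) 9.574e+08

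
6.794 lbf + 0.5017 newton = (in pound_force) 6.907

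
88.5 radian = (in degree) 5071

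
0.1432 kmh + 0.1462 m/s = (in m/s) 0.186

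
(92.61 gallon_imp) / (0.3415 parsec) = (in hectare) 3.995e-21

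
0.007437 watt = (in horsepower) 9.973e-06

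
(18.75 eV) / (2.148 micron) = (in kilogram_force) 1.426e-13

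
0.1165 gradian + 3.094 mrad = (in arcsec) 1016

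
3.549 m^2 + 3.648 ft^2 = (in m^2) 3.888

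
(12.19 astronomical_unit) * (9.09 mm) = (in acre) 4.096e+06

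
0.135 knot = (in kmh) 0.25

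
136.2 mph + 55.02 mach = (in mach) 55.2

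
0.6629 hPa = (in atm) 0.0006542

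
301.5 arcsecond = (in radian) 0.001462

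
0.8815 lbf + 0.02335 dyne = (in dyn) 3.921e+05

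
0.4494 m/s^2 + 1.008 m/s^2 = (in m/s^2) 1.457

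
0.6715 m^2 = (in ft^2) 7.228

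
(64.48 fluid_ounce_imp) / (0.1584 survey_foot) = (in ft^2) 0.4085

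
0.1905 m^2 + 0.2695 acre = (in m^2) 1091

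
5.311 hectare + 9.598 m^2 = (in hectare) 5.312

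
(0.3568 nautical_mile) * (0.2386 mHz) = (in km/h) 0.5676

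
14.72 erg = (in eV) 9.188e+12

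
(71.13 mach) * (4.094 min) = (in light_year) 6.288e-10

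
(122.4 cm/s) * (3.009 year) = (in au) 0.0007764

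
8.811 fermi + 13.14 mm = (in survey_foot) 0.04311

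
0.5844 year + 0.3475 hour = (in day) 213.3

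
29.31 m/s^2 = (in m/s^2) 29.31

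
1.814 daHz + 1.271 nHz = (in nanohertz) 1.814e+10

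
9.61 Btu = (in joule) 1.014e+04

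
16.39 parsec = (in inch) 1.991e+19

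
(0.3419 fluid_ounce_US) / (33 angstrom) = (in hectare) 0.3064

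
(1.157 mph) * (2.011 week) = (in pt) 1.783e+09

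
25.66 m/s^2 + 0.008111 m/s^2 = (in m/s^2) 25.67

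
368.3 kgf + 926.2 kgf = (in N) 1.269e+04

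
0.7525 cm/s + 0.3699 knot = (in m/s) 0.1978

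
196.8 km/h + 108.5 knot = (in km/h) 397.7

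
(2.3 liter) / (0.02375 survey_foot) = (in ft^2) 3.42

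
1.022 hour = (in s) 3679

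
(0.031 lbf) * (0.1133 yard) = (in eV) 8.917e+16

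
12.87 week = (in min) 1.297e+05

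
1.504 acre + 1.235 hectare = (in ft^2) 1.984e+05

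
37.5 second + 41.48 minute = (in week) 0.004177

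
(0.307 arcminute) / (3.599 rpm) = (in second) 0.0002369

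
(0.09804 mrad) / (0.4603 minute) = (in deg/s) 0.0002034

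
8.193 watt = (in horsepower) 0.01099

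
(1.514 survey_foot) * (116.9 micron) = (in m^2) 5.395e-05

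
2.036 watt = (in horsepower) 0.00273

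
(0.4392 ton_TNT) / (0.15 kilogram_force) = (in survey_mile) 7.762e+05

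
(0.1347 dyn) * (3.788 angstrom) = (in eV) 3185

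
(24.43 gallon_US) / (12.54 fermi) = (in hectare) 7.375e+08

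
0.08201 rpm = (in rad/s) 0.008588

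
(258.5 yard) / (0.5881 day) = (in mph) 0.01041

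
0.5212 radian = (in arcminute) 1792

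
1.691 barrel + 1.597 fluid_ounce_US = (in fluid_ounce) 9092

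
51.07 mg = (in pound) 0.0001126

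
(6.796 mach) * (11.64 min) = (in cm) 1.616e+08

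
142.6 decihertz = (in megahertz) 1.426e-05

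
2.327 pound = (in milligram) 1.056e+06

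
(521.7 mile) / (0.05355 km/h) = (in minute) 9.407e+05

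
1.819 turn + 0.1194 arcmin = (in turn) 1.819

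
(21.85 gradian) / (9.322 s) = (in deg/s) 2.11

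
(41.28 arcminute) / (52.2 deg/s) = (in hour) 3.661e-06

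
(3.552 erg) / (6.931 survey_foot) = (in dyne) 0.01681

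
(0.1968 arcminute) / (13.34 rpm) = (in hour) 1.138e-08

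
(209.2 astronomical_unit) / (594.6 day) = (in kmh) 2.193e+06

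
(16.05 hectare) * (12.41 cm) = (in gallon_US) 5.262e+06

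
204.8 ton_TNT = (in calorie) 2.048e+11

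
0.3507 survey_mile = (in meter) 564.4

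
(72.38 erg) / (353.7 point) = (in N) 5.801e-05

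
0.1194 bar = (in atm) 0.1178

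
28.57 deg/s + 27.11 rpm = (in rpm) 31.87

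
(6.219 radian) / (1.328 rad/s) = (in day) 5.42e-05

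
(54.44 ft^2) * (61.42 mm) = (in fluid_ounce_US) 1.05e+04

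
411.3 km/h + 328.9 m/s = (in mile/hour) 991.3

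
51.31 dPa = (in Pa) 5.131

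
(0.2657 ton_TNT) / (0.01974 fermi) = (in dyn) 5.632e+30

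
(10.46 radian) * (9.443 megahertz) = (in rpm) 9.432e+08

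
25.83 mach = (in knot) 1.71e+04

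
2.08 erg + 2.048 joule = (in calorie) 0.4895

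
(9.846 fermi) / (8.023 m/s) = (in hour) 3.409e-19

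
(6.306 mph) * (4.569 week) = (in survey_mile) 4840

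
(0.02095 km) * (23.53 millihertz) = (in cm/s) 49.3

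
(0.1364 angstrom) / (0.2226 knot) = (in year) 3.777e-18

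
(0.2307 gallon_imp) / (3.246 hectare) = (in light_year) 3.415e-24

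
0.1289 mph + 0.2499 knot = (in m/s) 0.1862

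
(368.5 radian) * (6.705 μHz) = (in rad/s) 0.002471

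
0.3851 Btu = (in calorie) 97.11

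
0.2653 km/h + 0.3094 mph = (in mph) 0.4742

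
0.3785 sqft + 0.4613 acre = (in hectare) 0.1867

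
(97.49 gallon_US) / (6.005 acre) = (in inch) 0.0005979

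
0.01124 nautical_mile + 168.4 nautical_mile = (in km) 311.9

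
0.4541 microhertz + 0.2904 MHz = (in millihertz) 2.904e+08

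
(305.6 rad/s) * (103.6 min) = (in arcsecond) 3.918e+11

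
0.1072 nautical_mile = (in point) 5.628e+05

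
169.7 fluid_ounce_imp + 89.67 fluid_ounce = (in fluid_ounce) 252.7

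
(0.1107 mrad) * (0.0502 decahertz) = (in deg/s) 0.003184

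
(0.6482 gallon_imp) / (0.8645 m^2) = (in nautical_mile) 1.841e-06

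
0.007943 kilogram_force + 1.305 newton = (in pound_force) 0.3109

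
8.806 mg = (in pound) 1.941e-05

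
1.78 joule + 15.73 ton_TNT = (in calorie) 1.573e+10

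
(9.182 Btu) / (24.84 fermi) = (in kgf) 3.977e+16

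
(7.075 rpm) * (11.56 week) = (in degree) 2.968e+08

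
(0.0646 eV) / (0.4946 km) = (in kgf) 2.134e-24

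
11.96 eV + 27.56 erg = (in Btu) 2.612e-09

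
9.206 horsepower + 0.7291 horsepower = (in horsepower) 9.935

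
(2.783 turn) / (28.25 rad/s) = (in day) 7.164e-06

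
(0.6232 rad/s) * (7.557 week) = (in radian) 2.848e+06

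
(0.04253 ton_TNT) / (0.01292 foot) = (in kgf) 4.608e+09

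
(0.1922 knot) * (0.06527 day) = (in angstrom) 5.576e+12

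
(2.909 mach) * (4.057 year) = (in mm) 1.267e+14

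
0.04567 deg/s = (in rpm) 0.007612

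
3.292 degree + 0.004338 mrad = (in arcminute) 197.5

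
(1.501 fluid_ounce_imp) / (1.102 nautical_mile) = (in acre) 5.164e-12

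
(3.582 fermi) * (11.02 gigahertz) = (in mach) 1.159e-07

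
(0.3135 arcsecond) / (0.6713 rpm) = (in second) 2.162e-05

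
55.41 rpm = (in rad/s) 5.803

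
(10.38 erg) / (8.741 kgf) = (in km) 1.211e-11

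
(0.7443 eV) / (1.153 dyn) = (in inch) 4.072e-13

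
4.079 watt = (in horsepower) 0.00547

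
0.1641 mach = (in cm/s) 5588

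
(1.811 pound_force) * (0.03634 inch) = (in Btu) 7.048e-06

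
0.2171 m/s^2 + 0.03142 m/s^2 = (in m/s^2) 0.2485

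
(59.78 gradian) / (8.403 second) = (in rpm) 1.067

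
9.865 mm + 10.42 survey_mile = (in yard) 1.834e+04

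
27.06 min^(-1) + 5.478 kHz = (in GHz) 5.478e-06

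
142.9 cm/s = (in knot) 2.778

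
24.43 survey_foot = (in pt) 2.111e+04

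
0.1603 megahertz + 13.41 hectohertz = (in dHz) 1.616e+06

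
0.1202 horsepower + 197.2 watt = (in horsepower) 0.3846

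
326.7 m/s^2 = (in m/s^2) 326.7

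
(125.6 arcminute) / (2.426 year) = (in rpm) 4.56e-09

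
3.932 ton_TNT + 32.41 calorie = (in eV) 1.027e+29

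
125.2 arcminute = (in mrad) 36.42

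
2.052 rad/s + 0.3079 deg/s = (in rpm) 19.65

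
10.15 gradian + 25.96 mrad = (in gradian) 11.8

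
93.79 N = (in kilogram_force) 9.564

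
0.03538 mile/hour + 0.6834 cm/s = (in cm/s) 2.265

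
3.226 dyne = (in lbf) 7.252e-06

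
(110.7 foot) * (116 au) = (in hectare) 5.855e+10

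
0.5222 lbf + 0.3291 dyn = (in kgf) 0.2369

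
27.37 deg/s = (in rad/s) 0.4777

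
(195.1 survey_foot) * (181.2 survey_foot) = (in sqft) 3.535e+04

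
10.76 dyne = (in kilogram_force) 1.097e-05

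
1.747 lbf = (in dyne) 7.771e+05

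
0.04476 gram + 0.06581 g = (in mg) 110.6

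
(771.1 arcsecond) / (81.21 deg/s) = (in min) 4.396e-05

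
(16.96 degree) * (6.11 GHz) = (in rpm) 1.727e+10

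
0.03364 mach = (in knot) 22.27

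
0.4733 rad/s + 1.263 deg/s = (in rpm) 4.73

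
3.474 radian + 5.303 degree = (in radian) 3.567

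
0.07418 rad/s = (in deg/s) 4.25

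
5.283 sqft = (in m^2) 0.4908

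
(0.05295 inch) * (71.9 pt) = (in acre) 8.43e-09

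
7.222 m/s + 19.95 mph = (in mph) 36.11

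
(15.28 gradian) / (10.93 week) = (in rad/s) 3.631e-08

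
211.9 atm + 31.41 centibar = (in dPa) 2.15e+08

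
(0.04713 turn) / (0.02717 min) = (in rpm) 1.735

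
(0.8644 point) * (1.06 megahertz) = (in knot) 628.3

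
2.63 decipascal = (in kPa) 0.000263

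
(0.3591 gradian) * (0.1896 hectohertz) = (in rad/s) 0.1069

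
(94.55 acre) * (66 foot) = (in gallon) 2.033e+09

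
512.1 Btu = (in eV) 3.372e+24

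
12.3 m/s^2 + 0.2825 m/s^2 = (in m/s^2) 12.58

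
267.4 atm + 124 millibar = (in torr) 2.033e+05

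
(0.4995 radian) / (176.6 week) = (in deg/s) 2.68e-07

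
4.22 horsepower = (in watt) 3147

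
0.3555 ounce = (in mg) 1.008e+04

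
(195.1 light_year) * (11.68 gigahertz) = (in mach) 6.332e+25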